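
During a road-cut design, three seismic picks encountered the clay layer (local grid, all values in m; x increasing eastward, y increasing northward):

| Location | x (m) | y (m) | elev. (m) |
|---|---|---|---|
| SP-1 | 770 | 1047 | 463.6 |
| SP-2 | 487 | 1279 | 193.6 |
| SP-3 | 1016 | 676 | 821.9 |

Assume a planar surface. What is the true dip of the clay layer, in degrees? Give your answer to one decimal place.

Two edge vectors: SP-1→SP-2 = (-283, 232, -270), SP-1→SP-3 = (246, -371, 358.3).
Normal n = (SP-1→SP-2) × (SP-1→SP-3) = (-17044.4, 34978.9, 47921).
So ∂z/∂x = −n_x/n_z = 0.35568 and ∂z/∂y = −n_y/n_z = −0.72993.
Gradient magnitude |∇z| = √(a² + b²) = √(0.12651 + 0.53280) = 0.81197.
True dip = arctan(0.81197) = 39.1°, dipping toward NNW (azimuth ≈ 334°).

39.1°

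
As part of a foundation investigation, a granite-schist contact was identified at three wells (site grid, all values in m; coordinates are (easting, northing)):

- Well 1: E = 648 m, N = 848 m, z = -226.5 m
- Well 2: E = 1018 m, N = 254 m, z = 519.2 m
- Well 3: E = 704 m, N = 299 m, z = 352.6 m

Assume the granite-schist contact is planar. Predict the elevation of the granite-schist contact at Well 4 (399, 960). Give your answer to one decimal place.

-436.1 m

Let the plane be z = a·E + b·N + c.
Well 2−Well 1: 370a − 594b = 745.7;  Well 3−Well 1: 56a − 549b = 579.1.
Solving gives a = 0.385032, b = −1.015552.
Then c = -226.5 − a·648 − b·848 = 385.19.
At (399, 960): z = 153.6 − 974.9 + 385.19 = -436.1 m.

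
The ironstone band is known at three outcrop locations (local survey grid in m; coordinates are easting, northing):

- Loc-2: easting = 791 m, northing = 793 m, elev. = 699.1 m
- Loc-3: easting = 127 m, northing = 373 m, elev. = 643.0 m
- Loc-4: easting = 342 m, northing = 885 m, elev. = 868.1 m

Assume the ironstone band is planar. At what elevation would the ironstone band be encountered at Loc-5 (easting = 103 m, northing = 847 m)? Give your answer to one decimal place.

Let the plane be z = a·easting + b·northing + c.
Loc-3−Loc-2: −664a − 420b = −56.1;  Loc-4−Loc-2: −449a + 92b = 169.
Solving gives a = −0.26363, b = 0.55035.
Then c = 699.1 − a·791 − b·793 = 471.20.
At (103, 847): z = −27.2 + 466.1 + 471.20 = 910.2 m.

910.2 m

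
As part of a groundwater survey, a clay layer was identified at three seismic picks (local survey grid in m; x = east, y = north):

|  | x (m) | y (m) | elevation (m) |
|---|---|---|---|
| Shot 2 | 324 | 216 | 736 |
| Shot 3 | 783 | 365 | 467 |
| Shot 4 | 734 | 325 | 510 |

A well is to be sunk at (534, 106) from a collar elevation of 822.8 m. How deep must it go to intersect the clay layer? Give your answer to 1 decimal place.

Two edge vectors: Shot 2→Shot 3 = (459, 149, -269), Shot 2→Shot 4 = (410, 109, -226).
Normal n = (Shot 2→Shot 3) × (Shot 2→Shot 4) = (-4353, -6556, -11059).
So ∂z/∂x = −n_x/n_z = −0.39362 and ∂z/∂y = −n_y/n_z = −0.59282.
Intercept c from Shot 2: 736 + 127.53 + 128.05 = 991.58.
At (534, 106): z_contact = −210.19 − 62.84 + 991.58 = 718.55 m.
Depth below ground = 822.8 − 718.55 = 104.2 m.

104.2 m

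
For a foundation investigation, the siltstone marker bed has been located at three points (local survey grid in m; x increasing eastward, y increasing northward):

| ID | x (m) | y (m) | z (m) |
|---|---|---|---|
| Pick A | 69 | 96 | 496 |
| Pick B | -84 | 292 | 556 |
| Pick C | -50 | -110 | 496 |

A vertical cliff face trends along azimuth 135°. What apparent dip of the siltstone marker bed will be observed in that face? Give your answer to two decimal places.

14.11°

Two edge vectors: Pick A→Pick B = (-153, 196, 60), Pick A→Pick C = (-119, -206, 0).
Normal n = (Pick A→Pick B) × (Pick A→Pick C) = (12360, -7140, 54842).
So ∂z/∂x = −n_x/n_z = −0.22537 and ∂z/∂y = −n_y/n_z = 0.13019.
Unit vector along 135° is (sin 135°, cos 135°) = (0.7071, -0.7071).
Slope in that direction = a·(0.7071) + b·(-0.7071) = −0.25142.
Apparent dip = arctan|0.25142| = 14.11° (true dip is 14.6°, so apparent ≤ true as expected).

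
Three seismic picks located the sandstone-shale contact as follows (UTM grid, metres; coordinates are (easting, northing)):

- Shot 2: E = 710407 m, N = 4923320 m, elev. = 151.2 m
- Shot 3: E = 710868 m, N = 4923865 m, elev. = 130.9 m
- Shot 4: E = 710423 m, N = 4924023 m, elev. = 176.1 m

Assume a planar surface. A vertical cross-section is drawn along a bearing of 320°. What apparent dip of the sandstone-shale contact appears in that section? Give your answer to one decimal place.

Two edge vectors: Shot 2→Shot 3 = (461, 545, -20.3), Shot 2→Shot 4 = (16, 703, 24.9).
Normal n = (Shot 2→Shot 3) × (Shot 2→Shot 4) = (27841.4, -11803.7, 315363).
So ∂z/∂E = −n_x/n_z = −0.08828 and ∂z/∂N = −n_y/n_z = 0.03743.
Unit vector along 320° is (sin 320°, cos 320°) = (-0.6428, 0.7660).
Slope in that direction = a·(-0.6428) + b·(0.7660) = 0.08542.
Apparent dip = arctan|0.08542| = 4.9° (true dip is 5.5°, so apparent ≤ true as expected).

4.9°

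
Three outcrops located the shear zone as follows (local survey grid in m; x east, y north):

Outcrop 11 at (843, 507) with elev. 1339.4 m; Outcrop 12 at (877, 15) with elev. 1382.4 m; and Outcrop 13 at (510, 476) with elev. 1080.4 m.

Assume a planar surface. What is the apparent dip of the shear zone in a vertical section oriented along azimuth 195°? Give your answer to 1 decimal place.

Let the plane be z = a·x + b·y + c.
Outcrop 12−Outcrop 11: 34a − 492b = 43;  Outcrop 13−Outcrop 11: −333a − 31b = −259.
Solving gives a = 0.78089, b = −0.03343.
Unit vector along 195° is (sin 195°, cos 195°) = (-0.2588, -0.9659).
Slope in that direction = a·(-0.2588) + b·(-0.9659) = −0.16981.
Apparent dip = arctan|0.16981| = 9.6° (true dip is 38.0°, so apparent ≤ true as expected).

9.6°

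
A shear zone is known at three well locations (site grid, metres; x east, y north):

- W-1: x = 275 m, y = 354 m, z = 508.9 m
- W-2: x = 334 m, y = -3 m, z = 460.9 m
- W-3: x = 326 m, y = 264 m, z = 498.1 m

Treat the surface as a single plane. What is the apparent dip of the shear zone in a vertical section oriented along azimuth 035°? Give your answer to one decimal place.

Let the plane be z = a·x + b·y + c.
W-2−W-1: 59a − 357b = −48;  W-3−W-1: 51a − 90b = −10.8.
Solving gives a = 0.03601, b = 0.14040.
Unit vector along 035° is (sin 35°, cos 35°) = (0.5736, 0.8192).
Slope in that direction = a·(0.5736) + b·(0.8192) = 0.13567.
Apparent dip = arctan|0.13567| = 7.7° (true dip is 8.2°, so apparent ≤ true as expected).

7.7°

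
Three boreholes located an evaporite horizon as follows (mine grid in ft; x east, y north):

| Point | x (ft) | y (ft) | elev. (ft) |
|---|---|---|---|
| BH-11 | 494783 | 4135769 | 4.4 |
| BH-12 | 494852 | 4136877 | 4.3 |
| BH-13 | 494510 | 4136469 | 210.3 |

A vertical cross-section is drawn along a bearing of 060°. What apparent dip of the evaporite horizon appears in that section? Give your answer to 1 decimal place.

28.5°

Two edge vectors: BH-11→BH-12 = (69, 1108, -0.1), BH-11→BH-13 = (-273, 700, 205.9).
Normal n = (BH-11→BH-12) × (BH-11→BH-13) = (228207.2, -14179.8, 350784).
So ∂z/∂x = −n_x/n_z = −0.65056 and ∂z/∂y = −n_y/n_z = 0.04042.
Unit vector along 060° is (sin 60°, cos 60°) = (0.8660, 0.5000).
Slope in that direction = a·(0.8660) + b·(0.5000) = −0.54319.
Apparent dip = arctan|0.54319| = 28.5° (true dip is 33.1°, so apparent ≤ true as expected).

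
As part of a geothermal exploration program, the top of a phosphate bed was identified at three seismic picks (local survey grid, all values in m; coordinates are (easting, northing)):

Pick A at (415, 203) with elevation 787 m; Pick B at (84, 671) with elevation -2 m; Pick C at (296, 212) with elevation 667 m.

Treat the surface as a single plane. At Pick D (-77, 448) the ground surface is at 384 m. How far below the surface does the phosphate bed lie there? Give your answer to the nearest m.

307 m

Let the plane be z = a·E + b·N + c.
Pick B−Pick A: −331a + 468b = −789;  Pick C−Pick A: −119a + 9b = −120.
Solving gives a = 0.93068, b = −1.02766.
Then c = 787 − a·415 − b·203 = 609.38.
At (-77, 448): z_contact = −71.7 − 460.4 + 609.38 = 77.3 m.
Depth below ground = 384 − 77.3 = 307 m.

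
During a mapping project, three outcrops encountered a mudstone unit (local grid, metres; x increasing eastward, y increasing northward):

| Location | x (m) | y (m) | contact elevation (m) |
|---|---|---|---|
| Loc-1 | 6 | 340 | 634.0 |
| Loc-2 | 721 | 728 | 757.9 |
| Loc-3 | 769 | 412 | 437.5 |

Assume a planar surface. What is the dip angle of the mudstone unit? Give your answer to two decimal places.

45.63°

Two edge vectors: Loc-1→Loc-2 = (715, 388, 123.9), Loc-1→Loc-3 = (763, 72, -196.5).
Normal n = (Loc-1→Loc-2) × (Loc-1→Loc-3) = (-85162.8, 235033.2, -244564).
So ∂z/∂x = −n_x/n_z = −0.34822 and ∂z/∂y = −n_y/n_z = 0.96103.
Gradient magnitude |∇z| = √(a² + b²) = √(0.12126 + 0.92358) = 1.02217.
True dip = arctan(1.02217) = 45.63°, dipping toward SSE (azimuth ≈ 160°).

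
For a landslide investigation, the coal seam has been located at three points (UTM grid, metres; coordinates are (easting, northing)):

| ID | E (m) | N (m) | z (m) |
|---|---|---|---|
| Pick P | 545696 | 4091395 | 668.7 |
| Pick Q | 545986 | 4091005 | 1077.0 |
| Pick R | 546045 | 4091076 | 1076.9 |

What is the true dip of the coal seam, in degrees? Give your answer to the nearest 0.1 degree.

40.8°

Let the plane be z = a·E + b·N + c.
Pick Q−Pick P: 290a − 390b = 408.3;  Pick R−Pick P: 349a − 319b = 408.2.
Solving gives a = 0.66400, b = −0.55318.
Gradient magnitude |∇z| = √(a² + b²) = √(0.44089 + 0.30601) = 0.86424.
True dip = arctan(0.86424) = 40.8°, dipping toward NW (azimuth ≈ 310°).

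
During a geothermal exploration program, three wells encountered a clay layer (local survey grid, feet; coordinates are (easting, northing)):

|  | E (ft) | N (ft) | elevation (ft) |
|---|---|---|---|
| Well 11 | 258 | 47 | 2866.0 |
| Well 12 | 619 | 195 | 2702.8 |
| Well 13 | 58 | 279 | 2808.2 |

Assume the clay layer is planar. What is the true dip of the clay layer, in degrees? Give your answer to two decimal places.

28.29°

Let the plane be z = a·E + b·N + c.
Well 12−Well 11: 361a + 148b = −163.2;  Well 13−Well 11: −200a + 232b = −57.8.
Solving gives a = −0.25856, b = −0.47203.
Gradient magnitude |∇z| = √(a² + b²) = √(0.06685 + 0.22281) = 0.53821.
True dip = arctan(0.53821) = 28.29°, dipping toward NNE (azimuth ≈ 029°).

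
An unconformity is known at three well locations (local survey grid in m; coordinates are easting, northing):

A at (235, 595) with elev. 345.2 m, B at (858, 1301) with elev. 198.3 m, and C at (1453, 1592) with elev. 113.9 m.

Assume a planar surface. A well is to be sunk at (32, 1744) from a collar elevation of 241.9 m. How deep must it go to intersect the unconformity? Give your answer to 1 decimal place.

50.0 m

Let the plane be z = a·easting + b·northing + c.
B−A: 623a + 706b = −146.9;  C−A: 1218a + 997b = −231.3.
Solving gives a = −0.070520, b = −0.145844.
Then c = 345.2 − a·235 − b·595 = 448.55.
At (32, 1744): z_contact = −2.26 − 254.35 + 448.55 = 191.94 m.
Depth below ground = 241.9 − 191.94 = 50.0 m.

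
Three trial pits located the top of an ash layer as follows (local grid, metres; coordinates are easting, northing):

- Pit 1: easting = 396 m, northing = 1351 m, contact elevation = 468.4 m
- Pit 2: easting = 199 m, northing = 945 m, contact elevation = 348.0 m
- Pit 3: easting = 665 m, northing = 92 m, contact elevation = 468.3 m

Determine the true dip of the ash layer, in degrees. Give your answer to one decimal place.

Let the plane be z = a·easting + b·northing + c.
Pit 2−Pit 1: −197a − 406b = −120.4;  Pit 3−Pit 1: 269a − 1259b = −0.1.
Solving gives a = 0.42421, b = 0.09072.
Gradient magnitude |∇z| = √(a² + b²) = √(0.17995 + 0.00823) = 0.43380.
True dip = arctan(0.43380) = 23.5°, dipping toward WSW (azimuth ≈ 258°).

23.5°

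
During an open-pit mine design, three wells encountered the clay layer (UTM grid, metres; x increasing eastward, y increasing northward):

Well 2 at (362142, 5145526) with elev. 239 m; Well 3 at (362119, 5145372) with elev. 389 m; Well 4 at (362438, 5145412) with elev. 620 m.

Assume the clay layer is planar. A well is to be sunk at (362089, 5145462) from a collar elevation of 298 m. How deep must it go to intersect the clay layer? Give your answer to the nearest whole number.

Two edge vectors: Well 2→Well 3 = (-23, -154, 150), Well 2→Well 4 = (296, -114, 381).
Normal n = (Well 2→Well 3) × (Well 2→Well 4) = (-41574, 53163, 48206).
So ∂z/∂x = −n_x/n_z = 0.86242376 and ∂z/∂y = −n_y/n_z = −1.10282952.
Intercept c from Well 2: 239 − 312319.87 + 5674637.99 = 5362557.12.
At (362089, 5145462): z_contact = 312274.2 − 5674567.4 + 5362557.12 = 263.9 m.
Depth below ground = 298 − 263.9 = 34 m.

34 m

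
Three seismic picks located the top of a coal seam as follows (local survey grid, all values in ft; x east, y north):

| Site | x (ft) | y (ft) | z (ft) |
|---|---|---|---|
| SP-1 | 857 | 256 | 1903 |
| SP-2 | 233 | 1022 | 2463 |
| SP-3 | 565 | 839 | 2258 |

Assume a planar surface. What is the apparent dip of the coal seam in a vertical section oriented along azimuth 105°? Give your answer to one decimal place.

Let the plane be z = a·x + b·y + c.
SP-2−SP-1: −624a + 766b = 560;  SP-3−SP-1: −292a + 583b = 355.
Solving gives a = −0.38931, b = 0.41393.
Unit vector along 105° is (sin 105°, cos 105°) = (0.9659, -0.2588).
Slope in that direction = a·(0.9659) + b·(-0.2588) = −0.48318.
Apparent dip = arctan|0.48318| = 25.8° (true dip is 29.6°, so apparent ≤ true as expected).

25.8°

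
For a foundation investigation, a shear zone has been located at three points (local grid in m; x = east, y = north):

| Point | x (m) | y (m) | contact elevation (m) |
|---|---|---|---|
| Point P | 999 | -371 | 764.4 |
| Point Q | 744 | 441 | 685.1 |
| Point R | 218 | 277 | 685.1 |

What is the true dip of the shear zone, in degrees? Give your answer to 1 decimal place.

Two edge vectors: Point P→Point Q = (-255, 812, -79.3), Point P→Point R = (-781, 648, -79.3).
Normal n = (Point P→Point Q) × (Point P→Point R) = (-13005.2, 41711.8, 468932).
So ∂z/∂x = −n_x/n_z = 0.02773 and ∂z/∂y = −n_y/n_z = −0.08895.
Gradient magnitude |∇z| = √(a² + b²) = √(0.00077 + 0.00791) = 0.09317.
True dip = arctan(0.09317) = 5.3°, dipping toward NNW (azimuth ≈ 343°).

5.3°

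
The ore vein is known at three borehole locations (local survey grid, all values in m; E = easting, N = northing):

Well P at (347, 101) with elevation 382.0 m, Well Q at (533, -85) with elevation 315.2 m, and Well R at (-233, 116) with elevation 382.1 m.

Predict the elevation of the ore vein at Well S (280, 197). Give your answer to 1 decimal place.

Let the plane be z = a·E + b·N + c.
Well Q−Well P: 186a − 186b = −66.8;  Well R−Well P: −580a + 15b = 0.1.
Solving gives a = 0.00936, b = 0.36850.
Then c = 382 − a·347 − b·101 = 341.53.
At (280, 197): z = 2.6 + 72.6 + 341.53 = 416.7 m.

416.7 m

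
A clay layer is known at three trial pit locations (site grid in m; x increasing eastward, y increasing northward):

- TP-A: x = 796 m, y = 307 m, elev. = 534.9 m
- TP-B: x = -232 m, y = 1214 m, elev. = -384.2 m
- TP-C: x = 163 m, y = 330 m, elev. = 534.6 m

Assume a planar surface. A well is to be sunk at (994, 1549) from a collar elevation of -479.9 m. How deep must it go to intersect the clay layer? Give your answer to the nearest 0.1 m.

304.6 m

Let the plane be z = a·x + b·y + c.
TP-B−TP-A: −1028a + 907b = −919.1;  TP-C−TP-A: −633a + 23b = −0.3.
Solving gives a = −0.037907, b = −1.056305.
Then c = 534.9 − a·796 − b·307 = 889.36.
At (994, 1549): z_contact = −37.68 − 1636.22 + 889.36 = -784.54 m.
Depth below ground = -479.9 − (-784.54) = 304.6 m.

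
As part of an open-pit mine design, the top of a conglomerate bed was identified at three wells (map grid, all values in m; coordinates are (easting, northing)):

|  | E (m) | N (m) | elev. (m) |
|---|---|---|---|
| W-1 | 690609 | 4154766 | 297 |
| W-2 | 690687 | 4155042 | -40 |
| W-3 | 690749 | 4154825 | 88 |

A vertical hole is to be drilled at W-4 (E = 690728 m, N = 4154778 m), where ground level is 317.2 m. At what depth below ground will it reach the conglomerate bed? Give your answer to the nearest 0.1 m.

Let the plane be z = a·E + b·N + c.
W-2−W-1: 78a + 276b = −337;  W-3−W-1: 140a + 59b = −209.
Solving gives a = −1.110552911, b = −0.907162583.
Then c = 297 − a·690609 − b·4154766 = 4536303.09.
At (690728, 4154778): z_contact = −767089.99 − 3769059.14 + 4536303.09 = 153.96 m.
Depth below ground = 317.2 − 153.96 = 163.2 m.

163.2 m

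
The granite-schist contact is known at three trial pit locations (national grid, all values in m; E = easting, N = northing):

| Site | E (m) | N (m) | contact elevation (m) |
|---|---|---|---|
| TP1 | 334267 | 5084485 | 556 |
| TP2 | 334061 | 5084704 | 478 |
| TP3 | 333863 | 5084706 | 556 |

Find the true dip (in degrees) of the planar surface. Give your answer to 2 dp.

Two edge vectors: TP1→TP2 = (-206, 219, -78), TP1→TP3 = (-404, 221, 0).
Normal n = (TP1→TP2) × (TP1→TP3) = (17238, 31512, 42950).
So ∂z/∂E = −n_x/n_z = −0.40135 and ∂z/∂N = −n_y/n_z = −0.73369.
Gradient magnitude |∇z| = √(a² + b²) = √(0.16108 + 0.53830) = 0.83629.
True dip = arctan(0.83629) = 39.91°, dipping toward NNE (azimuth ≈ 029°).

39.91°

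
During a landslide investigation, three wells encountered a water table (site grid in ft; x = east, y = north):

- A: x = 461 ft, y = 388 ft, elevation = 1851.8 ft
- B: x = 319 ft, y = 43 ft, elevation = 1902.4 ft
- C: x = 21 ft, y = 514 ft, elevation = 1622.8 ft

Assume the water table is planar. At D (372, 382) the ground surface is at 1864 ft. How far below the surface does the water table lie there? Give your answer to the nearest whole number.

Two edge vectors: A→B = (-142, -345, 50.6), A→C = (-440, 126, -229).
Normal n = (A→B) × (A→C) = (72629.4, -54782, -169692).
So ∂z/∂x = −n_x/n_z = 0.42801 and ∂z/∂y = −n_y/n_z = −0.32283.
Intercept c from A: 1851.8 − 197.31 + 125.26 = 1779.75.
At (372, 382): z_contact = 159.2 − 123.3 + 1779.75 = 1815.6 ft.
Depth below ground = 1864 − 1815.6 = 48 ft.

48 ft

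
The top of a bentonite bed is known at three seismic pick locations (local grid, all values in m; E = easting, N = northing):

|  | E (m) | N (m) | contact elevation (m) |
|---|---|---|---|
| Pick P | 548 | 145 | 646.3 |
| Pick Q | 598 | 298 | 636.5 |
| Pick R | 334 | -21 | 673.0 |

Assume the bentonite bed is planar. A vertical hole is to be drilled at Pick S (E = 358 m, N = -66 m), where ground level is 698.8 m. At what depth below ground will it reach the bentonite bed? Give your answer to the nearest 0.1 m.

Let the plane be z = a·E + b·N + c.
Pick Q−Pick P: 50a + 153b = −9.8;  Pick R−Pick P: −214a − 166b = 26.7.
Solving gives a = −0.10058, b = −0.03118.
Then c = 646.3 − a·548 − b·145 = 705.94.
At (358, -66): z_contact = −36.01 + 2.06 + 705.94 = 671.99 m.
Depth below ground = 698.8 − 671.99 = 26.8 m.

26.8 m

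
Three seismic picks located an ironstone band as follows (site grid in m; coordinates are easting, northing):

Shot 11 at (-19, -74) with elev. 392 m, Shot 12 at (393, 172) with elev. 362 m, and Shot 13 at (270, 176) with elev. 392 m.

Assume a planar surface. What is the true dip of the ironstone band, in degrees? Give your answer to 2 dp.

19.76°

Two edge vectors: Shot 11→Shot 12 = (412, 246, -30), Shot 11→Shot 13 = (289, 250, 0).
Normal n = (Shot 11→Shot 12) × (Shot 11→Shot 13) = (7500, -8670, 31906).
So ∂z/∂easting = −n_x/n_z = −0.23507 and ∂z/∂northing = −n_y/n_z = 0.27174.
Gradient magnitude |∇z| = √(a² + b²) = √(0.05526 + 0.07384) = 0.35930.
True dip = arctan(0.35930) = 19.76°, dipping toward SE (azimuth ≈ 139°).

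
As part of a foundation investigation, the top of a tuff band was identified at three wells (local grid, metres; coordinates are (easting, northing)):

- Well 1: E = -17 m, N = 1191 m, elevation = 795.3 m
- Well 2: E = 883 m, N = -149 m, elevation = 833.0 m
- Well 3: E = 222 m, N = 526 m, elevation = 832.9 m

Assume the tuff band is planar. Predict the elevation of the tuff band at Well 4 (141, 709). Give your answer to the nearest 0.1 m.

823.9 m

Let the plane be z = a·E + b·N + c.
Well 2−Well 1: 900a − 1340b = 37.7;  Well 3−Well 1: 239a − 665b = 37.6.
Solving gives a = −0.090977, b = −0.089238.
Then c = 795.3 − a·-17 − b·1191 = 900.04.
At (141, 709): z = −12.8 − 63.3 + 900.04 = 823.9 m.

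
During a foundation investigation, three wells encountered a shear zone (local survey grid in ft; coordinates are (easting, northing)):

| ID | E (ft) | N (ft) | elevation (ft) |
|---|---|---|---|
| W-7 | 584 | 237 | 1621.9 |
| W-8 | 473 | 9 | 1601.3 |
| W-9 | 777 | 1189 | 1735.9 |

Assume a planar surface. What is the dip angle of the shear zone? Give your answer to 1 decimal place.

9.9°

Two edge vectors: W-7→W-8 = (-111, -228, -20.6), W-7→W-9 = (193, 952, 114).
Normal n = (W-7→W-8) × (W-7→W-9) = (-6380.8, 8678.2, -61668).
So ∂z/∂E = −n_x/n_z = −0.10347 and ∂z/∂N = −n_y/n_z = 0.14072.
Gradient magnitude |∇z| = √(a² + b²) = √(0.01071 + 0.01980) = 0.17467.
True dip = arctan(0.17467) = 9.9°, dipping toward SE (azimuth ≈ 144°).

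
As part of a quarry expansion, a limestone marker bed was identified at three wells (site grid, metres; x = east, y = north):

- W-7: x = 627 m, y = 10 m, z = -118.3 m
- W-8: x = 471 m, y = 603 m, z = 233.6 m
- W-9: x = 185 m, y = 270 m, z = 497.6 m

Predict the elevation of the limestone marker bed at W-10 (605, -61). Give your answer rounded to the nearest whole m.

-110 m

Two edge vectors: W-7→W-8 = (-156, 593, 351.9), W-7→W-9 = (-442, 260, 615.9).
Normal n = (W-7→W-8) × (W-7→W-9) = (273734.7, -59459.4, 221546).
So ∂z/∂x = −n_x/n_z = −1.23557 and ∂z/∂y = −n_y/n_z = 0.26838.
Intercept c from W-7: -118.3 + 774.70 − 2.68 = 653.72.
At (605, -61): z = −747.5 − 16.4 + 653.72 = -110.2 m.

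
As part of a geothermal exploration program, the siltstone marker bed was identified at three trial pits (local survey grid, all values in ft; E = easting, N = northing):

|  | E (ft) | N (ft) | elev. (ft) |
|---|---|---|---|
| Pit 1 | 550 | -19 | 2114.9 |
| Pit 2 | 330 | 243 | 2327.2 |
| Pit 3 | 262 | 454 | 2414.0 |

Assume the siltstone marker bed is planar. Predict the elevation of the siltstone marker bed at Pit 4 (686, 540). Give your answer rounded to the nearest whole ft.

Let the plane be z = a·E + b·N + c.
Pit 2−Pit 1: −220a + 262b = 212.3;  Pit 3−Pit 1: −288a + 473b = 299.1.
Solving gives a = −0.77100, b = 0.16290.
Then c = 2114.9 − a·550 − b·-19 = 2542.05.
At (686, 540): z = −528.9 + 88.0 + 2542.05 = 2101.1 ft.

2101 ft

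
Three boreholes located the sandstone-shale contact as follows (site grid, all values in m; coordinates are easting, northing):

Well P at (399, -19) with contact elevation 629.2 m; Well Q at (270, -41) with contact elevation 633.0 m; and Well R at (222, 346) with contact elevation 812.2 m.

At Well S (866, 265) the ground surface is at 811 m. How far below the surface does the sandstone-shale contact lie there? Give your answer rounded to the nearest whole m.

104 m

Two edge vectors: Well P→Well Q = (-129, -22, 3.8), Well P→Well R = (-177, 365, 183).
Normal n = (Well P→Well Q) × (Well P→Well R) = (-5413, 22934.4, -50979).
So ∂z/∂easting = −n_x/n_z = −0.10618 and ∂z/∂northing = −n_y/n_z = 0.44988.
Intercept c from Well P: 629.2 + 42.37 + 8.55 = 680.11.
At (866, 265): z_contact = −92.0 + 119.2 + 680.11 = 707.4 m.
Depth below ground = 811 − 707.4 = 104 m.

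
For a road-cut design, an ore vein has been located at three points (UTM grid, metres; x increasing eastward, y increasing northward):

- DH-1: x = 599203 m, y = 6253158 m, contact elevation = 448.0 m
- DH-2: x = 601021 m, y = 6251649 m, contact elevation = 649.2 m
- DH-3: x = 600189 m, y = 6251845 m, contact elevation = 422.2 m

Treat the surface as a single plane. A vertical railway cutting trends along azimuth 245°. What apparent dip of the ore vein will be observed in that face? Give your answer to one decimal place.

22.8°

Let the plane be z = a·x + b·y + c.
DH-2−DH-1: 1818a − 1509b = 201.2;  DH-3−DH-1: 986a − 1313b = −25.8.
Solving gives a = 0.33710, b = 0.27280.
Unit vector along 245° is (sin 245°, cos 245°) = (-0.9063, -0.4226).
Slope in that direction = a·(-0.9063) + b·(-0.4226) = −0.42081.
Apparent dip = arctan|0.42081| = 22.8° (true dip is 23.4°, so apparent ≤ true as expected).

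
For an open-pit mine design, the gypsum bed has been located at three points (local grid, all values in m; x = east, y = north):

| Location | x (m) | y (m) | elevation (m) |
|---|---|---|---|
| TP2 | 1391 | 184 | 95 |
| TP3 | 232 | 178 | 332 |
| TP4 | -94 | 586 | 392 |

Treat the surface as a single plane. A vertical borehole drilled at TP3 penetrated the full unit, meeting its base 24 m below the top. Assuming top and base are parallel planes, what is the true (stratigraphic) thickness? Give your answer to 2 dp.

Let the plane be z = a·x + b·y + c.
TP3−TP2: −1159a − 6b = 237;  TP4−TP2: −1485a + 402b = 297.
Solving gives a = −0.20440, b = −0.01626.
|∇z| = √(a²+b²) = 0.20505, so dip δ = arctan(0.20505) = 11.59°.
True thickness = vertical thickness × cos δ = 24 × cos 11.59° = 23.51 m.

23.51 m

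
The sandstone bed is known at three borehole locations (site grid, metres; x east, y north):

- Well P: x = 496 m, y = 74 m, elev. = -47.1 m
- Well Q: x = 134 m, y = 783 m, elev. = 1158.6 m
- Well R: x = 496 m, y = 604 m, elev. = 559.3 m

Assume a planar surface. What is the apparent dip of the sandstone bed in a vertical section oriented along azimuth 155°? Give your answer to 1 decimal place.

56.3°

Let the plane be z = a·x + b·y + c.
Well Q−Well P: −362a + 709b = 1205.7;  Well R−Well P: 0a + 530b = 606.4.
Solving gives a = −1.08977, b = 1.14415.
Unit vector along 155° is (sin 155°, cos 155°) = (0.4226, -0.9063).
Slope in that direction = a·(0.4226) + b·(-0.9063) = −1.49751.
Apparent dip = arctan|1.49751| = 56.3° (true dip is 57.7°, so apparent ≤ true as expected).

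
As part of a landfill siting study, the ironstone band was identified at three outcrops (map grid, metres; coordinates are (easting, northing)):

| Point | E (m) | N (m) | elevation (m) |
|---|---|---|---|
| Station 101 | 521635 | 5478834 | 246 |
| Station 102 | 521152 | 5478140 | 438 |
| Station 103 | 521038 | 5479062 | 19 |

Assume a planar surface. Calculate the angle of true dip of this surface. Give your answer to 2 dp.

25.62°

Let the plane be z = a·E + b·N + c.
Station 102−Station 101: −483a − 694b = 192;  Station 103−Station 101: −597a + 228b = −227.
Solving gives a = 0.21692, b = −0.42763.
Gradient magnitude |∇z| = √(a² + b²) = √(0.04705 + 0.18286) = 0.47950.
True dip = arctan(0.47950) = 25.62°, dipping toward NNW (azimuth ≈ 333°).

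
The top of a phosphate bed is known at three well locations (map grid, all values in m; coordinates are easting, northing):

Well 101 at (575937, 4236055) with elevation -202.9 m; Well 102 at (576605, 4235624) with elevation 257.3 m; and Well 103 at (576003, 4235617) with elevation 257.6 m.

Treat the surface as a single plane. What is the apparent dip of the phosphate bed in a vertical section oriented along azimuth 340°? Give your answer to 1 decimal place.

44.7°

Two edge vectors: Well 101→Well 102 = (668, -431, 460.2), Well 101→Well 103 = (66, -438, 460.5).
Normal n = (Well 101→Well 102) × (Well 101→Well 103) = (3092.1, -277240.8, -264138).
So ∂z/∂easting = −n_x/n_z = 0.01171 and ∂z/∂northing = −n_y/n_z = −1.04961.
Unit vector along 340° is (sin 340°, cos 340°) = (-0.3420, 0.9397).
Slope in that direction = a·(-0.3420) + b·(0.9397) = −0.99031.
Apparent dip = arctan|0.99031| = 44.7° (true dip is 46.4°, so apparent ≤ true as expected).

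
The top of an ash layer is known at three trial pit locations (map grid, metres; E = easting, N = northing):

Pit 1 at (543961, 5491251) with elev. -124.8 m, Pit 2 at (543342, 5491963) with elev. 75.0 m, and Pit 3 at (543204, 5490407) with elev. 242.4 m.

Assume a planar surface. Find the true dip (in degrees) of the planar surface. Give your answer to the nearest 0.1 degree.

22.4°

Two edge vectors: Pit 1→Pit 2 = (-619, 712, 199.8), Pit 1→Pit 3 = (-757, -844, 367.2).
Normal n = (Pit 1→Pit 2) × (Pit 1→Pit 3) = (430077.6, 76048.2, 1061420).
So ∂z/∂E = −n_x/n_z = −0.40519 and ∂z/∂N = −n_y/n_z = −0.07165.
Gradient magnitude |∇z| = √(a² + b²) = √(0.16418 + 0.00513) = 0.41148.
True dip = arctan(0.41148) = 22.4°, dipping toward E (azimuth ≈ 080°).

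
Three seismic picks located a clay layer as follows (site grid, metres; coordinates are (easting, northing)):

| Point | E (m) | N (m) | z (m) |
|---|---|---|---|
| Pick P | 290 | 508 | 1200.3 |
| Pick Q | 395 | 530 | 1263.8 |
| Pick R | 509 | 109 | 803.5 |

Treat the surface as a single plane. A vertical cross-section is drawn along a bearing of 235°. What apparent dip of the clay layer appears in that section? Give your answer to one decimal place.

44.2°

Two edge vectors: Pick P→Pick Q = (105, 22, 63.5), Pick P→Pick R = (219, -399, -396.8).
Normal n = (Pick P→Pick Q) × (Pick P→Pick R) = (16606.9, 55570.5, -46713).
So ∂z/∂E = −n_x/n_z = 0.35551 and ∂z/∂N = −n_y/n_z = 1.18962.
Unit vector along 235° is (sin 235°, cos 235°) = (-0.8192, -0.5736).
Slope in that direction = a·(-0.8192) + b·(-0.5736) = −0.97355.
Apparent dip = arctan|0.97355| = 44.2° (true dip is 51.2°, so apparent ≤ true as expected).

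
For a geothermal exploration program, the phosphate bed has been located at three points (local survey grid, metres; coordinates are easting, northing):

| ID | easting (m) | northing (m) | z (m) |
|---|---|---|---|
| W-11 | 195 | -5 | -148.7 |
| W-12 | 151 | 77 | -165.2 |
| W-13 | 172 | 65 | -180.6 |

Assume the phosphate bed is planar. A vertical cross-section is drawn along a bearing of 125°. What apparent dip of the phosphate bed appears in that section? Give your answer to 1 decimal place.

27.0°

Let the plane be z = a·easting + b·northing + c.
W-12−W-11: −44a + 82b = −16.5;  W-13−W-11: −23a + 70b = −31.9.
Solving gives a = −1.22345, b = −0.85771.
Unit vector along 125° is (sin 125°, cos 125°) = (0.8192, -0.5736).
Slope in that direction = a·(0.8192) + b·(-0.5736) = −0.51023.
Apparent dip = arctan|0.51023| = 27.0° (true dip is 56.2°, so apparent ≤ true as expected).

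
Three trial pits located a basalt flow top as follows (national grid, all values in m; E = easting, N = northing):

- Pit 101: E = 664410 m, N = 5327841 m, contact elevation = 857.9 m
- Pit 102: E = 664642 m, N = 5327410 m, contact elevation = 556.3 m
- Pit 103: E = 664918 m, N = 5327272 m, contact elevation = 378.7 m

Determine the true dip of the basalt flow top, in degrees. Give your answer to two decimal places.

Two edge vectors: Pit 101→Pit 102 = (232, -431, -301.6), Pit 101→Pit 103 = (508, -569, -479.2).
Normal n = (Pit 101→Pit 102) × (Pit 101→Pit 103) = (34924.8, -42038.4, 86940).
So ∂z/∂E = −n_x/n_z = −0.40171 and ∂z/∂N = −n_y/n_z = 0.48353.
Gradient magnitude |∇z| = √(a² + b²) = √(0.16137 + 0.23380) = 0.62863.
True dip = arctan(0.62863) = 32.15°, dipping toward SE (azimuth ≈ 140°).

32.15°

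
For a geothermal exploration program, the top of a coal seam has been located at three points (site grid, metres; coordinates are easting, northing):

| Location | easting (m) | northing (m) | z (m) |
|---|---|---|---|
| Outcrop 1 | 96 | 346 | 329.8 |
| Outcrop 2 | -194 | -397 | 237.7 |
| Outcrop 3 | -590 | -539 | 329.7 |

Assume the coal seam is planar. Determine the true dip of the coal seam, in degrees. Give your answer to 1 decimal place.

Let the plane be z = a·easting + b·northing + c.
Outcrop 2−Outcrop 1: −290a − 743b = −92.1;  Outcrop 3−Outcrop 1: −686a − 885b = −0.1.
Solving gives a = −0.32181, b = 0.24956.
Gradient magnitude |∇z| = √(a² + b²) = √(0.10356 + 0.06228) = 0.40724.
True dip = arctan(0.40724) = 22.2°, dipping toward SE (azimuth ≈ 128°).

22.2°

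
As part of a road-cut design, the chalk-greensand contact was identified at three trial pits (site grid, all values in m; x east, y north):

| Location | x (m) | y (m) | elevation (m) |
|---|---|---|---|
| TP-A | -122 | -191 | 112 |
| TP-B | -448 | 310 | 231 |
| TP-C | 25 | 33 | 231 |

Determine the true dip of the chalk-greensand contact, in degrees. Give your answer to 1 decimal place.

Let the plane be z = a·x + b·y + c.
TP-B−TP-A: −326a + 501b = 119;  TP-C−TP-A: 147a + 224b = 119.
Solving gives a = 0.22474, b = 0.38376.
Gradient magnitude |∇z| = √(a² + b²) = √(0.05051 + 0.14727) = 0.44473.
True dip = arctan(0.44473) = 24.0°, dipping toward SSW (azimuth ≈ 210°).

24.0°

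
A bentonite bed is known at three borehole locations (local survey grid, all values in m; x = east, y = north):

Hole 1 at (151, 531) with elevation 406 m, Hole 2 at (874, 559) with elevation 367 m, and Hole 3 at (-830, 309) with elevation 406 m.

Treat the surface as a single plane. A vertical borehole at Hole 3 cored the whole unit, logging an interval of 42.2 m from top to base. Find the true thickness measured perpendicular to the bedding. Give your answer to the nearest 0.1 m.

Let the plane be z = a·x + b·y + c.
Hole 2−Hole 1: 723a + 28b = −39;  Hole 3−Hole 1: −981a − 222b = 0.
Solving gives a = −0.06508, b = 0.28758.
|∇z| = √(a²+b²) = 0.29485, so dip δ = arctan(0.29485) = 16.43°.
True thickness = vertical thickness × cos δ = 42.2 × cos 16.43° = 40.5 m.

40.5 m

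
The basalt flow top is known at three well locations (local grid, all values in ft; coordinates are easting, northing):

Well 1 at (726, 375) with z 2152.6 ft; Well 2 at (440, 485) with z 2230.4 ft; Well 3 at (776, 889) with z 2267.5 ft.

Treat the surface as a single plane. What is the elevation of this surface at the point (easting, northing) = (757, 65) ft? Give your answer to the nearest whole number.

Two edge vectors: Well 1→Well 2 = (-286, 110, 77.8), Well 1→Well 3 = (50, 514, 114.9).
Normal n = (Well 1→Well 2) × (Well 1→Well 3) = (-27350.2, 36751.4, -152504).
So ∂z/∂easting = −n_x/n_z = −0.17934 and ∂z/∂northing = −n_y/n_z = 0.24099.
Intercept c from Well 1: 2152.6 + 130.20 − 90.37 = 2192.43.
At (757, 65): z = −135.8 + 15.7 + 2192.43 = 2072.3 ft.

2072 ft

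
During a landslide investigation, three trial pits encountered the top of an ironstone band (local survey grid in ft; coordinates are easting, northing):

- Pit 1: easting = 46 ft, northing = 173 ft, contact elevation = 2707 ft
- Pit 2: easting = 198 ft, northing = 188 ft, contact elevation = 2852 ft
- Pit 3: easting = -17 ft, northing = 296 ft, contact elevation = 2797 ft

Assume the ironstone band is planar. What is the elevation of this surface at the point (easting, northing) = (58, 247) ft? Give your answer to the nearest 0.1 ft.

2803.0 ft

Let the plane be z = a·easting + b·northing + c.
Pit 2−Pit 1: 152a + 15b = 145;  Pit 3−Pit 1: −63a + 123b = 90.
Solving gives a = 0.83932, b = 1.16160.
Then c = 2707 − a·46 − b·173 = 2467.43.
At (58, 247): z = 48.7 + 286.9 + 2467.43 = 2803.0 ft.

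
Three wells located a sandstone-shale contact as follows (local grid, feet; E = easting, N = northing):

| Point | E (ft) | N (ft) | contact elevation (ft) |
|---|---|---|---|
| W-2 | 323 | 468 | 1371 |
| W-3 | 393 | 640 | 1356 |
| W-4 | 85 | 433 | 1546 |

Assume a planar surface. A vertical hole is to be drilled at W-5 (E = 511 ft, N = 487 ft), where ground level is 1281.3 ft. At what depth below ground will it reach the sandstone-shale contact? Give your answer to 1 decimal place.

50.5 ft

Let the plane be z = a·E + b·N + c.
W-3−W-2: 70a + 172b = −15;  W-4−W-2: −238a − 35b = 175.
Solving gives a = −0.76846, b = 0.22554.
Then c = 1371 − a·323 − b·468 = 1513.66.
At (511, 487): z_contact = −392.68 + 109.84 + 1513.66 = 1230.81 ft.
Depth below ground = 1281.3 − 1230.81 = 50.5 ft.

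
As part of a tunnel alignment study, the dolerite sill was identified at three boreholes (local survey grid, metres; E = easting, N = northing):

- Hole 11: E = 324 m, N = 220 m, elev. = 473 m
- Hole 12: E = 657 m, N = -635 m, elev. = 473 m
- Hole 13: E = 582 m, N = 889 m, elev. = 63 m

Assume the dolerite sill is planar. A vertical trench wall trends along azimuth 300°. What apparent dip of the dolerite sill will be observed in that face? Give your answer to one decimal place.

28.0°

Two edge vectors: Hole 11→Hole 12 = (333, -855, 0), Hole 11→Hole 13 = (258, 669, -410).
Normal n = (Hole 11→Hole 12) × (Hole 11→Hole 13) = (350550, 136530, 443367).
So ∂z/∂E = −n_x/n_z = −0.79065 and ∂z/∂N = −n_y/n_z = −0.30794.
Unit vector along 300° is (sin 300°, cos 300°) = (-0.8660, 0.5000).
Slope in that direction = a·(-0.8660) + b·(0.5000) = 0.53076.
Apparent dip = arctan|0.53076| = 28.0° (true dip is 40.3°, so apparent ≤ true as expected).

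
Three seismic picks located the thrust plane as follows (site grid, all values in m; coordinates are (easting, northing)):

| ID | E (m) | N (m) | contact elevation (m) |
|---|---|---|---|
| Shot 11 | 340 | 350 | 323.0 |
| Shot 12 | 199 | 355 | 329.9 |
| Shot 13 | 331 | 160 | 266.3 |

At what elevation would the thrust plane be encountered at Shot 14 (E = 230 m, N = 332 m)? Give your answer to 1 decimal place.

321.8 m

Let the plane be z = a·E + b·N + c.
Shot 12−Shot 11: −141a + 5b = 6.9;  Shot 13−Shot 11: −9a − 190b = −56.7.
Solving gives a = −0.03829, b = 0.30023.
Then c = 323 − a·340 − b·350 = 230.94.
At (230, 332): z = −8.8 + 99.7 + 230.94 = 321.8 m.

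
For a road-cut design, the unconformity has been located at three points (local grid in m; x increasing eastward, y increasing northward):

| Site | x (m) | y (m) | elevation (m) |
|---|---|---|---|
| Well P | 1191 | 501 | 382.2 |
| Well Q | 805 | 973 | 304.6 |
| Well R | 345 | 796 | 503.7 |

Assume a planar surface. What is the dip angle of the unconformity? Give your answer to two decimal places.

Two edge vectors: Well P→Well Q = (-386, 472, -77.6), Well P→Well R = (-846, 295, 121.5).
Normal n = (Well P→Well Q) × (Well P→Well R) = (80240, 112548.6, 285442).
So ∂z/∂x = −n_x/n_z = −0.28111 and ∂z/∂y = −n_y/n_z = −0.39430.
Gradient magnitude |∇z| = √(a² + b²) = √(0.07902 + 0.15547) = 0.48424.
True dip = arctan(0.48424) = 25.84°, dipping toward NE (azimuth ≈ 035°).

25.84°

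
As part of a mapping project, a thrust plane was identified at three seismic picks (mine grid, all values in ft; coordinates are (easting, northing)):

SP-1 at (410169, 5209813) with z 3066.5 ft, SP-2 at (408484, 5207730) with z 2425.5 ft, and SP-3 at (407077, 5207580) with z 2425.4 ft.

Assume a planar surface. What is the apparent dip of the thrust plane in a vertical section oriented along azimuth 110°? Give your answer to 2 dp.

Let the plane be z = a·E + b·N + c.
SP-2−SP-1: −1685a − 2083b = −641;  SP-3−SP-1: −3092a − 2233b = −641.1.
Solving gives a = −0.03583, b = 0.33671.
Unit vector along 110° is (sin 110°, cos 110°) = (0.9397, -0.3420).
Slope in that direction = a·(0.9397) + b·(-0.3420) = −0.14883.
Apparent dip = arctan|0.14883| = 8.46° (true dip is 18.7°, so apparent ≤ true as expected).

8.46°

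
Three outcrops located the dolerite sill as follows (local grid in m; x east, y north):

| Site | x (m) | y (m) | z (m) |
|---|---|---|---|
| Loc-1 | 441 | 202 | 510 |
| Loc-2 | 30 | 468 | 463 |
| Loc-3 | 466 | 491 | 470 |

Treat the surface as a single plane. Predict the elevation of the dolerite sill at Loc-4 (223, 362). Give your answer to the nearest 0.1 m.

Two edge vectors: Loc-1→Loc-2 = (-411, 266, -47), Loc-1→Loc-3 = (25, 289, -40).
Normal n = (Loc-1→Loc-2) × (Loc-1→Loc-3) = (2943, -17615, -125429).
So ∂z/∂x = −n_x/n_z = 0.02346 and ∂z/∂y = −n_y/n_z = −0.14044.
Intercept c from Loc-1: 510 − 10.35 + 28.37 = 528.02.
At (223, 362): z = 5.2 − 50.8 + 528.02 = 482.4 m.

482.4 m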